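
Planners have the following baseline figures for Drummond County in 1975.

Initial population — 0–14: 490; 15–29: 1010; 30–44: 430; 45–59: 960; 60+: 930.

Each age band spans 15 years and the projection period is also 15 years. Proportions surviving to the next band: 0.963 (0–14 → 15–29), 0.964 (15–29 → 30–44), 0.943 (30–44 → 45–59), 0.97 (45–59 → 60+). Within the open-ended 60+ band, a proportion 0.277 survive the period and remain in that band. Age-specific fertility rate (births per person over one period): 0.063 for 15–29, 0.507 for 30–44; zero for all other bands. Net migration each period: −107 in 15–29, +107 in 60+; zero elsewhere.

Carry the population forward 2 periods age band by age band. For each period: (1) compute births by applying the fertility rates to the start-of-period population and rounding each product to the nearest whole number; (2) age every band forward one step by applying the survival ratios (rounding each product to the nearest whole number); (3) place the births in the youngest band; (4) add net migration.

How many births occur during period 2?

Let band 1 be 0–14 through band 5 = 60+.
[period 1]
Births: 1010 × 0.063 = 64  |  430 × 0.507 = 218 → total 282
Band 2: 490 × 0.963 = 472
Band 3: 1010 × 0.964 = 974
Band 4: 430 × 0.943 = 405
Band 5: 960 × 0.97 + 930 × 0.277 = 931 + 258 = 1189
Net migration: Band 2 − 107 → 365; Band 5 + 107 → 1296
Giving 282 / 365 / 974 / 405 / 1296.
[period 2]
Births: 365 × 0.063 = 23  |  974 × 0.507 = 494 → total 517
Band 2: 282 × 0.963 = 272
Band 3: 365 × 0.964 = 352
Band 4: 974 × 0.943 = 918
Band 5: 405 × 0.97 + 1296 × 0.277 = 393 + 359 = 752
Net migration: Band 2 − 107 → 165; Band 5 + 107 → 859
Giving 517 / 165 / 352 / 918 / 859.

517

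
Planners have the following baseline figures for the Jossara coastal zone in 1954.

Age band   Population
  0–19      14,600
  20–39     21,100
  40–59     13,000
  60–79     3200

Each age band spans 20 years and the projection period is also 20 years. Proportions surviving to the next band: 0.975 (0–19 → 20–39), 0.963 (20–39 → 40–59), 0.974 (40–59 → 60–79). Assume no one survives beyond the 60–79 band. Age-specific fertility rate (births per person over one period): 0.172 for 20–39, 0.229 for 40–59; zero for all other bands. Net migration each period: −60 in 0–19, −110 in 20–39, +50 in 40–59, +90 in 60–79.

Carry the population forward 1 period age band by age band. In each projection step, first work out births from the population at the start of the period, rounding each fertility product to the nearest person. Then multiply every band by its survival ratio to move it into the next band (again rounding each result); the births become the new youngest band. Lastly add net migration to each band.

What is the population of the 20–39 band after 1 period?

[period 1]
Births: 21100 * 0.172 = 3629, 13000 * 0.229 = 2977 ⇒ total 6606
20–39: 14600 * 0.975 = 14235
40–59: 21100 * 0.963 = 20319
60–79: 13000 * 0.974 = 12662
Net migration: 0–19 − 60 → 6546; 20–39 − 110 → 14125; 40–59 + 50 → 20369; 60–79 + 90 → 12752
→ [6546, 14125, 20369, 12752]

14125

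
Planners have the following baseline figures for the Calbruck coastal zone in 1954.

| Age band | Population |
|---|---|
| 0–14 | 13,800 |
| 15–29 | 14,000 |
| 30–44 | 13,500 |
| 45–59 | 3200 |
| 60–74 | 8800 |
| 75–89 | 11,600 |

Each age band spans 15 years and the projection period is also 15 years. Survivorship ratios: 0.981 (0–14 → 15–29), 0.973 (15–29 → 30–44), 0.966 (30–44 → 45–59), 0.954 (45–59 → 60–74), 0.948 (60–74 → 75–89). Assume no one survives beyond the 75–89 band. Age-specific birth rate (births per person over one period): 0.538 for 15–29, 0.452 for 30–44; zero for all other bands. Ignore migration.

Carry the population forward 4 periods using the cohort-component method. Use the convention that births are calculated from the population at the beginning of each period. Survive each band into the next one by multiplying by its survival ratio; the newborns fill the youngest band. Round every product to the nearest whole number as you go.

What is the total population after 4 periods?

75317

Call the bands 1 to 6, youngest first.
Period 1.
Births: 14000 × 0.538 = 7532, 13500 × 0.452 = 6102 → 13634
Band 2: 13800 × 0.981 = 13538
Band 3: 14000 × 0.973 = 13622
Band 4: 13500 × 0.966 = 13041
Band 5: 3200 × 0.954 = 3053
Band 6: 8800 × 0.948 = 8342
Giving 13634 / 13538 / 13622 / 13041 / 3053 / 8342.
Period 2.
Births: 13538 × 0.538 = 7283, 13622 × 0.452 = 6157 → 13440
Band 2: 13634 × 0.981 = 13375
Band 3: 13538 × 0.973 = 13172
Band 4: 13622 × 0.966 = 13159
Band 5: 13041 × 0.954 = 12441
Band 6: 3053 × 0.948 = 2894
Giving 13440 / 13375 / 13172 / 13159 / 12441 / 2894.
Period 3.
Births: 13375 × 0.538 = 7196, 13172 × 0.452 = 5954 → 13150
Band 2: 13440 × 0.981 = 13185
Band 3: 13375 × 0.973 = 13014
Band 4: 13172 × 0.966 = 12724
Band 5: 13159 × 0.954 = 12554
Band 6: 12441 × 0.948 = 11794
Giving 13150 / 13185 / 13014 / 12724 / 12554 / 11794.
Period 4.
Births: 13185 × 0.538 = 7094, 13014 × 0.452 = 5882 → 12976
Band 2: 13150 × 0.981 = 12900
Band 3: 13185 × 0.973 = 12829
Band 4: 13014 × 0.966 = 12572
Band 5: 12724 × 0.954 = 12139
Band 6: 12554 × 0.948 = 11901
Giving 12976 / 12900 / 12829 / 12572 / 12139 / 11901.
Total after period 4: 12976 + 12900 + 12829 + 12572 + 12139 + 11901 = 75317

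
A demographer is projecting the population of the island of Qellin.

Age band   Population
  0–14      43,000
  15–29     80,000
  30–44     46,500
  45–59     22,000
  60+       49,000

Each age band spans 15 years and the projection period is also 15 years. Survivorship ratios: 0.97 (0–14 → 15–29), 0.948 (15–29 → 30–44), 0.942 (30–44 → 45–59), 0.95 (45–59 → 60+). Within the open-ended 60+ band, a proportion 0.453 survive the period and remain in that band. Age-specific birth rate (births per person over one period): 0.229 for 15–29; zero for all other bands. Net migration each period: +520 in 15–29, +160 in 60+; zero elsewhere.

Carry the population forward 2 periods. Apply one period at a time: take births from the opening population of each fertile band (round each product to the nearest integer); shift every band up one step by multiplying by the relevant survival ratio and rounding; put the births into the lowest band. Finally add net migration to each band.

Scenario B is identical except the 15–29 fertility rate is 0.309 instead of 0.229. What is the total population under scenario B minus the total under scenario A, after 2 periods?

Period 1:
Births: 80000 × 0.229 = 18320
15–29: 43000 × 0.97 = 41710
30–44: 80000 × 0.948 = 75840
45–59: 46500 × 0.942 = 43803
60+: 22000 × 0.95 + 49000 × 0.453 = 20900 + 22197 = 43097
Net migration: 15–29 + 520 → 42230; 60+ + 160 → 43257
Giving 18320 / 42230 / 75840 / 43803 / 43257.
Period 2:
Births: 42230 × 0.229 = 9671
15–29: 18320 × 0.97 = 17770
30–44: 42230 × 0.948 = 40034
45–59: 75840 × 0.942 = 71441
60+: 43803 × 0.95 + 43257 × 0.453 = 41613 + 19595 = 61208
Net migration: 15–29 + 520 → 18290; 60+ + 160 → 61368
Giving 9671 / 18290 / 40034 / 71441 / 61368.
Scenario A total after 2 periods: 200804
Scenario B projection —
Period 1:
Births: 80000 × 0.309 = 24720
15–29: 43000 × 0.97 = 41710
30–44: 80000 × 0.948 = 75840
45–59: 46500 × 0.942 = 43803
60+: 22000 × 0.95 + 49000 × 0.453 = 20900 + 22197 = 43097
Net migration: 15–29 + 520 → 42230; 60+ + 160 → 43257
Giving 24720 / 42230 / 75840 / 43803 / 43257.
Period 2:
Births: 42230 × 0.309 = 13049
15–29: 24720 × 0.97 = 23978
30–44: 42230 × 0.948 = 40034
45–59: 75840 × 0.942 = 71441
60+: 43803 × 0.95 + 43257 × 0.453 = 41613 + 19595 = 61208
Net migration: 15–29 + 520 → 24498; 60+ + 160 → 61368
Giving 13049 / 24498 / 40034 / 71441 / 61368.
Scenario B total after 2 periods: 210390
Difference B − A = 210390 − 200804 = 9586

9586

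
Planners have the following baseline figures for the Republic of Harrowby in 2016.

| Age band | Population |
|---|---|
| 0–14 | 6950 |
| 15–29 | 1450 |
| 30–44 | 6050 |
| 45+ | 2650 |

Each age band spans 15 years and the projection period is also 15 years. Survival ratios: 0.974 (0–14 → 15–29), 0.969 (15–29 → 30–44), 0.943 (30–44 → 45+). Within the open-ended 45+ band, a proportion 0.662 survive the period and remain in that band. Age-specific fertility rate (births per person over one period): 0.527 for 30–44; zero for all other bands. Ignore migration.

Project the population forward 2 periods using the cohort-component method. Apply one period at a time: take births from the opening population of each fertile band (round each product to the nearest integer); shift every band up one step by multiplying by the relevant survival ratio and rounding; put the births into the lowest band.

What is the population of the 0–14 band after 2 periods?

740

Period 1.
Births: 6050 × 0.527 = 3188
15–29: 6950 × 0.974 = 6769
30–44: 1450 × 0.969 = 1405
45+: 6050 × 0.943 + 2650 × 0.662 = 5705 + 1754 = 7459
Population now: 0–14=3188, 15–29=6769, 30–44=1405, 45+=7459
Period 2.
Births: 1405 × 0.527 = 740
15–29: 3188 × 0.974 = 3105
30–44: 6769 × 0.969 = 6559
45+: 1405 × 0.943 + 7459 × 0.662 = 1325 + 4938 = 6263
Population now: 0–14=740, 15–29=3105, 30–44=6559, 45+=6263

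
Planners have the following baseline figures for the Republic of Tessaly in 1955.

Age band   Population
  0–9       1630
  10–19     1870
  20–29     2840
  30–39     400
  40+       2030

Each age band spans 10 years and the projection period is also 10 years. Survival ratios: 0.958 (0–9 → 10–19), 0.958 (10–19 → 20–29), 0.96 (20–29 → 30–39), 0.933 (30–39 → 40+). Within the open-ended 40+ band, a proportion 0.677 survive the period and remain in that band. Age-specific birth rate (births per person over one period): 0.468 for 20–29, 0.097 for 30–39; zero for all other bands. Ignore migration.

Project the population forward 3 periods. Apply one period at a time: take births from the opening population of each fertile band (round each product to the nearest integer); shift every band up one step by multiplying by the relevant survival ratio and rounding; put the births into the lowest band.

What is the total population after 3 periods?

8742

After projecting period 1:
Births: 2840 * 0.468 = 1329 ; 400 * 0.097 = 39 — total 1368
10–19: 1630 * 0.958 = 1562
20–29: 1870 * 0.958 = 1791
30–39: 2840 * 0.96 = 2726
40+: 400 * 0.933 + 2030 * 0.677 = 373 + 1374 = 1747
Population now: 0–9=1368, 10–19=1562, 20–29=1791, 30–39=2726, 40+=1747
After projecting period 2:
Births: 1791 * 0.468 = 838 ; 2726 * 0.097 = 264 — total 1102
10–19: 1368 * 0.958 = 1311
20–29: 1562 * 0.958 = 1496
30–39: 1791 * 0.96 = 1719
40+: 2726 * 0.933 + 1747 * 0.677 = 2543 + 1183 = 3726
Population now: 0–9=1102, 10–19=1311, 20–29=1496, 30–39=1719, 40+=3726
After projecting period 3:
Births: 1496 * 0.468 = 700 ; 1719 * 0.097 = 167 — total 867
10–19: 1102 * 0.958 = 1056
20–29: 1311 * 0.958 = 1256
30–39: 1496 * 0.96 = 1436
40+: 1719 * 0.933 + 3726 * 0.677 = 1604 + 2523 = 4127
Population now: 0–9=867, 10–19=1056, 20–29=1256, 30–39=1436, 40+=4127
Total after period 3: 867 + 1056 + 1256 + 1436 + 4127 = 8742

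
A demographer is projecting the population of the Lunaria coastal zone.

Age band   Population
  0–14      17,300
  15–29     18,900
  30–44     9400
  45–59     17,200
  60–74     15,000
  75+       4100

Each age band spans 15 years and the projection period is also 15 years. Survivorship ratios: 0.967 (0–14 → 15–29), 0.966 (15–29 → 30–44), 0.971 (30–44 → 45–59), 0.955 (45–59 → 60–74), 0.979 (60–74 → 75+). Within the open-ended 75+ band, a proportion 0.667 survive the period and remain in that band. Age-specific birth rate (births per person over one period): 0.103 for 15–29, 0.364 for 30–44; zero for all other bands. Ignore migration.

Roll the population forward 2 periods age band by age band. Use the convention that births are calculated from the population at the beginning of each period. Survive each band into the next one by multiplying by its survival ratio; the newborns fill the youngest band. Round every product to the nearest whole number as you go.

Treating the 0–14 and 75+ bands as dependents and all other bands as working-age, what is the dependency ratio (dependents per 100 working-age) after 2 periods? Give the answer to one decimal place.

75.5

[period 1]
Births: 18900 × 0.103 = 1947, 9400 × 0.364 = 3422 ⇒ total 5369
15–29: 17300 × 0.967 = 16729
30–44: 18900 × 0.966 = 18257
45–59: 9400 × 0.971 = 9127
60–74: 17200 × 0.955 = 16426
75+: 15000 × 0.979 + 4100 × 0.667 = 14685 + 2735 = 17420
Giving 5369 / 16729 / 18257 / 9127 / 16426 / 17420.
[period 2]
Births: 16729 × 0.103 = 1723, 18257 × 0.364 = 6646 ⇒ total 8369
15–29: 5369 × 0.967 = 5192
30–44: 16729 × 0.966 = 16160
45–59: 18257 × 0.971 = 17728
60–74: 9127 × 0.955 = 8716
75+: 16426 × 0.979 + 17420 × 0.667 = 16081 + 11619 = 27700
Giving 8369 / 5192 / 16160 / 17728 / 8716 / 27700.
Dependents (band 0–14 + band 75+) = 8369 + 27700 = 36069; working-age = 47796; ratio = 36069/47796 × 100 = 75.5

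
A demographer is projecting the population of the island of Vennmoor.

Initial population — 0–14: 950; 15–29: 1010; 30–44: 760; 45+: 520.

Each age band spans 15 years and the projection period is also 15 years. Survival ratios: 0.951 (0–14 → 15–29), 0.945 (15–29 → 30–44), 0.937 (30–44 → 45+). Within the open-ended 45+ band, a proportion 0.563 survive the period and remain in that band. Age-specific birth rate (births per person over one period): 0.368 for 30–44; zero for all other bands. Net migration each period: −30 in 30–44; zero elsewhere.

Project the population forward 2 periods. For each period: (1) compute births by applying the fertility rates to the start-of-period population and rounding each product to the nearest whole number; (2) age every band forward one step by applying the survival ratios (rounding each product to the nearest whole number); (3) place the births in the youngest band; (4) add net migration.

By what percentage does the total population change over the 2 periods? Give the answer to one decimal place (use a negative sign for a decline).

-11.7

After projecting period 1:
Births: 760 × 0.368 = 280
15–29: 950 × 0.951 = 903
30–44: 1010 × 0.945 = 954
45+: 760 × 0.937 + 520 × 0.563 = 712 + 293 = 1005
Net migration: 30–44 − 30 → 924
→ [280, 903, 924, 1005]
After projecting period 2:
Births: 924 × 0.368 = 340
15–29: 280 × 0.951 = 266
30–44: 903 × 0.945 = 853
45+: 924 × 0.937 + 1005 × 0.563 = 866 + 566 = 1432
Net migration: 30–44 − 30 → 823
→ [340, 266, 823, 1432]
Total: 3240 → 2861; change = -379; percentage change = -11.7%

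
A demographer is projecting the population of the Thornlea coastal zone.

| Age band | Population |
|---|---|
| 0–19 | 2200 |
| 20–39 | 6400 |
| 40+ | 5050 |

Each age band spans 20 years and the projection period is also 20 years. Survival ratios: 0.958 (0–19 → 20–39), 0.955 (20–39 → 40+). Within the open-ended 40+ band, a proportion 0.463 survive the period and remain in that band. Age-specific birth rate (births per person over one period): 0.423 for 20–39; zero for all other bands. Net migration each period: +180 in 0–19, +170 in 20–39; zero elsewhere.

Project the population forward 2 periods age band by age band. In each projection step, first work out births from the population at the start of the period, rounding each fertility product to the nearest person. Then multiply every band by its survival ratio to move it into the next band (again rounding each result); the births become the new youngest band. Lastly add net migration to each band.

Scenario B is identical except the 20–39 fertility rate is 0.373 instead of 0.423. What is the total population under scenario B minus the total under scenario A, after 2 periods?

Let band 1 be 0–19 through band 3 = 40+.
— Period 1 —
Births: 6400 × 0.423 = 2707
Band 2: 2200 × 0.958 = 2108
Band 3: 6400 × 0.955 + 5050 × 0.463 = 6112 + 2338 = 8450
Net migration: Band 1 + 180 → 2887; Band 2 + 170 → 2278
End of period: [2887, 2278, 8450]
— Period 2 —
Births: 2278 × 0.423 = 964
Band 2: 2887 × 0.958 = 2766
Band 3: 2278 × 0.955 + 8450 × 0.463 = 2175 + 3912 = 6087
Net migration: Band 1 + 180 → 1144; Band 2 + 170 → 2936
End of period: [1144, 2936, 6087]
Scenario A total after 2 periods: 10167
Scenario B projection —
— Period 1 —
Births: 6400 × 0.373 = 2387
Band 2: 2200 × 0.958 = 2108
Band 3: 6400 × 0.955 + 5050 × 0.463 = 6112 + 2338 = 8450
Net migration: Band 1 + 180 → 2567; Band 2 + 170 → 2278
End of period: [2567, 2278, 8450]
— Period 2 —
Births: 2278 × 0.373 = 850
Band 2: 2567 × 0.958 = 2459
Band 3: 2278 × 0.955 + 8450 × 0.463 = 2175 + 3912 = 6087
Net migration: Band 1 + 180 → 1030; Band 2 + 170 → 2629
End of period: [1030, 2629, 6087]
Scenario B total after 2 periods: 9746
Difference B − A = 9746 − 10167 = -421

-421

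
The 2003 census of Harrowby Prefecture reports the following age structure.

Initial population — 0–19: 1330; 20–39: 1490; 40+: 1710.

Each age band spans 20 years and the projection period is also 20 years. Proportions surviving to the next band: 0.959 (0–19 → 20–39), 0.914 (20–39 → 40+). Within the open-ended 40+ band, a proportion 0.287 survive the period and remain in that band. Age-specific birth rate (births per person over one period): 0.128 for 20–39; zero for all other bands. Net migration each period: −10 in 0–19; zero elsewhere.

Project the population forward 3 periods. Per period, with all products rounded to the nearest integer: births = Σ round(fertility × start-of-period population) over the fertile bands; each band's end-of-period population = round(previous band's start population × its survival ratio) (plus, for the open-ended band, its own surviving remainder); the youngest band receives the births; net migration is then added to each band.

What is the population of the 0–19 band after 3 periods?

12

(Groups numbered youngest = 1 to oldest = 3.)
— Period 1 —
Births: 1490 * 0.128 = 191
Group 2: 1330 * 0.959 = 1275
Group 3: 1490 * 0.914 + 1710 * 0.287 = 1362 + 491 = 1853
Net migration: Group 1 − 10 → 181
→ [181, 1275, 1853]
— Period 2 —
Births: 1275 * 0.128 = 163
Group 2: 181 * 0.959 = 174
Group 3: 1275 * 0.914 + 1853 * 0.287 = 1165 + 532 = 1697
Net migration: Group 1 − 10 → 153
→ [153, 174, 1697]
— Period 3 —
Births: 174 * 0.128 = 22
Group 2: 153 * 0.959 = 147
Group 3: 174 * 0.914 + 1697 * 0.287 = 159 + 487 = 646
Net migration: Group 1 − 10 → 12
→ [12, 147, 646]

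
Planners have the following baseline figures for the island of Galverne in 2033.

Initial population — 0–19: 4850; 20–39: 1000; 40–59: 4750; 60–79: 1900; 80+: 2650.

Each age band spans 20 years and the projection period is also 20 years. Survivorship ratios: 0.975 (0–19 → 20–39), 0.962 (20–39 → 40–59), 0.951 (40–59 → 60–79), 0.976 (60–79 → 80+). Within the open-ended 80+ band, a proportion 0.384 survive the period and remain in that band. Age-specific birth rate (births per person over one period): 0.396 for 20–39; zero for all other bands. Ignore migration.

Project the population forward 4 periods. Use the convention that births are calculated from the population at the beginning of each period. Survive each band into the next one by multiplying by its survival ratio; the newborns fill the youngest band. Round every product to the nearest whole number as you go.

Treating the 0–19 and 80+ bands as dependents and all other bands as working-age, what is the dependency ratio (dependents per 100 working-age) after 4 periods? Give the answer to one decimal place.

Numbering the groups 1..5 from youngest to oldest:
— Period 1 —
Births: 1000 × 0.396 = 396
Group 2: 4850 × 0.975 = 4729
Group 3: 1000 × 0.962 = 962
Group 4: 4750 × 0.951 = 4517
Group 5: 1900 × 0.976 + 2650 × 0.384 = 1854 + 1018 = 2872
Population now: 0–19=396, 20–39=4729, 40–59=962, 60–79=4517, 80+=2872
— Period 2 —
Births: 4729 × 0.396 = 1873
Group 2: 396 × 0.975 = 386
Group 3: 4729 × 0.962 = 4549
Group 4: 962 × 0.951 = 915
Group 5: 4517 × 0.976 + 2872 × 0.384 = 4409 + 1103 = 5512
Population now: 0–19=1873, 20–39=386, 40–59=4549, 60–79=915, 80+=5512
— Period 3 —
Births: 386 × 0.396 = 153
Group 2: 1873 × 0.975 = 1826
Group 3: 386 × 0.962 = 371
Group 4: 4549 × 0.951 = 4326
Group 5: 915 × 0.976 + 5512 × 0.384 = 893 + 2117 = 3010
Population now: 0–19=153, 20–39=1826, 40–59=371, 60–79=4326, 80+=3010
— Period 4 —
Births: 1826 × 0.396 = 723
Group 2: 153 × 0.975 = 149
Group 3: 1826 × 0.962 = 1757
Group 4: 371 × 0.951 = 353
Group 5: 4326 × 0.976 + 3010 × 0.384 = 4222 + 1156 = 5378
Population now: 0–19=723, 20–39=149, 40–59=1757, 60–79=353, 80+=5378
Dependents (band 0–19 + band 80+) = 723 + 5378 = 6101; working-age = 2259; ratio = 6101/2259 × 100 = 270.1

270.1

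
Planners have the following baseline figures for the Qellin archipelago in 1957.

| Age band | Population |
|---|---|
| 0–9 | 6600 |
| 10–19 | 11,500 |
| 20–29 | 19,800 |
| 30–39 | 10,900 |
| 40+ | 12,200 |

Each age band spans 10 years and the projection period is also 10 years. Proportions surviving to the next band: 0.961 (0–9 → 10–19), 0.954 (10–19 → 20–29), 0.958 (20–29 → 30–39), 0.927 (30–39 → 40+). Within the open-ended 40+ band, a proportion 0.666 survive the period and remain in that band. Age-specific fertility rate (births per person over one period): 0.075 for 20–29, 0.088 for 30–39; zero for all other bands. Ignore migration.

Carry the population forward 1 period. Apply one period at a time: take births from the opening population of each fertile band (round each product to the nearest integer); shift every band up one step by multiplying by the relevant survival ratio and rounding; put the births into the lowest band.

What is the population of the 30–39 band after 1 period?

18968

Period 1:
Births: 19800 × 0.075 = 1485 ; 10900 × 0.088 = 959 ⇒ total 2444
10–19: 6600 × 0.961 = 6343
20–29: 11500 × 0.954 = 10971
30–39: 19800 × 0.958 = 18968
40+: 10900 × 0.927 + 12200 × 0.666 = 10104 + 8125 = 18229
→ [2444, 6343, 10971, 18968, 18229]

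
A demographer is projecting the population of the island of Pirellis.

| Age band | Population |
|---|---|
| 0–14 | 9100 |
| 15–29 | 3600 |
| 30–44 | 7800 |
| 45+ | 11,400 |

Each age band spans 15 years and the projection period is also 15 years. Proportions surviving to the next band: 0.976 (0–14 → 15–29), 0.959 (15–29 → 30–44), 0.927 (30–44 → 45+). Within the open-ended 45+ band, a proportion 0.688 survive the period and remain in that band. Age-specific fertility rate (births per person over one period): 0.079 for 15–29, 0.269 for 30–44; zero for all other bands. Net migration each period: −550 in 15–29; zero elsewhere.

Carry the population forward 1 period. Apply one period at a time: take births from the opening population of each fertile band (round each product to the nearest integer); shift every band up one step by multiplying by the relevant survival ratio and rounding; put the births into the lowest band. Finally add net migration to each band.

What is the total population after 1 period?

Period 1:
Births: 3600 × 0.079 = 284  |  7800 × 0.269 = 2098 → total 2382
15–29: 9100 × 0.976 = 8882
30–44: 3600 × 0.959 = 3452
45+: 7800 × 0.927 + 11400 × 0.688 = 7231 + 7843 = 15074
Net migration: 15–29 − 550 → 8332
→ [2382, 8332, 3452, 15074]
Total after period 1: 2382 + 8332 + 3452 + 15074 = 29240

29240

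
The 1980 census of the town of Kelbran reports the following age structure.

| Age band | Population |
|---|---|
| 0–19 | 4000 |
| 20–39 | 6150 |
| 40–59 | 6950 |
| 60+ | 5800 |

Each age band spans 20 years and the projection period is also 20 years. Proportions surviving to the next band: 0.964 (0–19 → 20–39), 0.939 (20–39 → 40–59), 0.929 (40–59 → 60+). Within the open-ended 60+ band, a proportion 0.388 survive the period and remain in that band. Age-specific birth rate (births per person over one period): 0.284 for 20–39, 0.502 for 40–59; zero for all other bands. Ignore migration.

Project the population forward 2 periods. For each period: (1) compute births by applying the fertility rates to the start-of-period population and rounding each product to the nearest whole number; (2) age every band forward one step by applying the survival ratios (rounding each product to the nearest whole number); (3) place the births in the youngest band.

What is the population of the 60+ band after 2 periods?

8743

Call the bands 1 to 4, youngest first.
Period 1:
Births: 6150 * 0.284 = 1747, 6950 * 0.502 = 3489 → 5236
Band 2: 4000 * 0.964 = 3856
Band 3: 6150 * 0.939 = 5775
Band 4: 6950 * 0.929 + 5800 * 0.388 = 6457 + 2250 = 8707
End of period: [5236, 3856, 5775, 8707]
Period 2:
Births: 3856 * 0.284 = 1095, 5775 * 0.502 = 2899 → 3994
Band 2: 5236 * 0.964 = 5048
Band 3: 3856 * 0.939 = 3621
Band 4: 5775 * 0.929 + 8707 * 0.388 = 5365 + 3378 = 8743
End of period: [3994, 5048, 3621, 8743]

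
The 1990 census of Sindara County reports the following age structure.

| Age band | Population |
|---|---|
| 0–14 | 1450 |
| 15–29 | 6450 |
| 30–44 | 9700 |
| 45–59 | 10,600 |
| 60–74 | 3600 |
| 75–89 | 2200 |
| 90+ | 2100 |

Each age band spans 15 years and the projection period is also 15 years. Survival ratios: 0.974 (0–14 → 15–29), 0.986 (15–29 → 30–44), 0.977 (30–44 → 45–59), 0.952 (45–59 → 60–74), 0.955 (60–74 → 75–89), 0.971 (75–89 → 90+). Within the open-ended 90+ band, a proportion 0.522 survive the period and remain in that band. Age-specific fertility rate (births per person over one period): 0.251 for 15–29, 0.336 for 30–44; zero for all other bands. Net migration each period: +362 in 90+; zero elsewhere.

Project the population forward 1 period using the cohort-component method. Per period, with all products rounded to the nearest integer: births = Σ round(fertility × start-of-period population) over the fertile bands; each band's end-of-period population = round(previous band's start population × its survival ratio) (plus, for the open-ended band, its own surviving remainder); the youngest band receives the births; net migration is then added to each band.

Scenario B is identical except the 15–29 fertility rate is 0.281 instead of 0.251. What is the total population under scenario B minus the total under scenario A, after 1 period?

193

Call the bands 1 to 7, youngest first.
[period 1]
Births: 6450 * 0.251 = 1619, 9700 * 0.336 = 3259 → 4878
Band 2: 1450 * 0.974 = 1412
Band 3: 6450 * 0.986 = 6360
Band 4: 9700 * 0.977 = 9477
Band 5: 10600 * 0.952 = 10091
Band 6: 3600 * 0.955 = 3438
Band 7: 2200 * 0.971 + 2100 * 0.522 = 2136 + 1096 = 3232
Net migration: Band 7 + 362 → 3594
Population now: 0–14=4878, 15–29=1412, 30–44=6360, 45–59=9477, 60–74=10091, 75–89=3438, 90+=3594
Scenario A total after 1 period: 39250
Scenario B projection —
[period 1]
Births: 6450 * 0.281 = 1812, 9700 * 0.336 = 3259 → 5071
Band 2: 1450 * 0.974 = 1412
Band 3: 6450 * 0.986 = 6360
Band 4: 9700 * 0.977 = 9477
Band 5: 10600 * 0.952 = 10091
Band 6: 3600 * 0.955 = 3438
Band 7: 2200 * 0.971 + 2100 * 0.522 = 2136 + 1096 = 3232
Net migration: Band 7 + 362 → 3594
Population now: 0–14=5071, 15–29=1412, 30–44=6360, 45–59=9477, 60–74=10091, 75–89=3438, 90+=3594
Scenario B total after 1 period: 39443
Difference B − A = 39443 − 39250 = 193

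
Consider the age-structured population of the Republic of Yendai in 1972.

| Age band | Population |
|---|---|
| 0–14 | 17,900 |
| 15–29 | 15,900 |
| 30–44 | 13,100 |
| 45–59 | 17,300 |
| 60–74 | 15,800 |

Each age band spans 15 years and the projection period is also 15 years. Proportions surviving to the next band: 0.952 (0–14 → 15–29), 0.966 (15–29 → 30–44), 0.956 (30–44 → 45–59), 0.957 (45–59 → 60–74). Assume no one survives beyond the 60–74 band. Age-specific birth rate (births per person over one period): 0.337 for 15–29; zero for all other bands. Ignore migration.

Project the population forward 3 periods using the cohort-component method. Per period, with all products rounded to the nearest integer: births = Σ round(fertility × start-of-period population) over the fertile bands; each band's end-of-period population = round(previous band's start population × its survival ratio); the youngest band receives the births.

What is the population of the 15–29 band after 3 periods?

5467

After projecting period 1:
Births: 15900 × 0.337 = 5358
15–29: 17900 × 0.952 = 17041
30–44: 15900 × 0.966 = 15359
45–59: 13100 × 0.956 = 12524
60–74: 17300 × 0.957 = 16556
→ [5358, 17041, 15359, 12524, 16556]
After projecting period 2:
Births: 17041 × 0.337 = 5743
15–29: 5358 × 0.952 = 5101
30–44: 17041 × 0.966 = 16462
45–59: 15359 × 0.956 = 14683
60–74: 12524 × 0.957 = 11985
→ [5743, 5101, 16462, 14683, 11985]
After projecting period 3:
Births: 5101 × 0.337 = 1719
15–29: 5743 × 0.952 = 5467
30–44: 5101 × 0.966 = 4928
45–59: 16462 × 0.956 = 15738
60–74: 14683 × 0.957 = 14052
→ [1719, 5467, 4928, 15738, 14052]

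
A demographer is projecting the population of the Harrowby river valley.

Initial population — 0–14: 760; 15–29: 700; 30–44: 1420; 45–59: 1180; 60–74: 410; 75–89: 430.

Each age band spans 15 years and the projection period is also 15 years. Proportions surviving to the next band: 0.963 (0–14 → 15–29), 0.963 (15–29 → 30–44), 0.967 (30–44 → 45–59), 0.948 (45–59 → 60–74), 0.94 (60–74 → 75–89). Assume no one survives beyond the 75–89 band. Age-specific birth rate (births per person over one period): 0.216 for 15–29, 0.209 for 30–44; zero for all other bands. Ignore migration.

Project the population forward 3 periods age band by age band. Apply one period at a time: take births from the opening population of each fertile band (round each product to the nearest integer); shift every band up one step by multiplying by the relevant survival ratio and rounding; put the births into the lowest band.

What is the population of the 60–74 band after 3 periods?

618

Numbering the bands 1..6 from youngest to oldest:
After projecting period 1:
Births: 700 × 0.216 = 151 ; 1420 × 0.209 = 297 → 448
Band 2: 760 × 0.963 = 732
Band 3: 700 × 0.963 = 674
Band 4: 1420 × 0.967 = 1373
Band 5: 1180 × 0.948 = 1119
Band 6: 410 × 0.94 = 385
Giving 448 / 732 / 674 / 1373 / 1119 / 385.
After projecting period 2:
Births: 732 × 0.216 = 158 ; 674 × 0.209 = 141 → 299
Band 2: 448 × 0.963 = 431
Band 3: 732 × 0.963 = 705
Band 4: 674 × 0.967 = 652
Band 5: 1373 × 0.948 = 1302
Band 6: 1119 × 0.94 = 1052
Giving 299 / 431 / 705 / 652 / 1302 / 1052.
After projecting period 3:
Births: 431 × 0.216 = 93 ; 705 × 0.209 = 147 → 240
Band 2: 299 × 0.963 = 288
Band 3: 431 × 0.963 = 415
Band 4: 705 × 0.967 = 682
Band 5: 652 × 0.948 = 618
Band 6: 1302 × 0.94 = 1224
Giving 240 / 288 / 415 / 682 / 618 / 1224.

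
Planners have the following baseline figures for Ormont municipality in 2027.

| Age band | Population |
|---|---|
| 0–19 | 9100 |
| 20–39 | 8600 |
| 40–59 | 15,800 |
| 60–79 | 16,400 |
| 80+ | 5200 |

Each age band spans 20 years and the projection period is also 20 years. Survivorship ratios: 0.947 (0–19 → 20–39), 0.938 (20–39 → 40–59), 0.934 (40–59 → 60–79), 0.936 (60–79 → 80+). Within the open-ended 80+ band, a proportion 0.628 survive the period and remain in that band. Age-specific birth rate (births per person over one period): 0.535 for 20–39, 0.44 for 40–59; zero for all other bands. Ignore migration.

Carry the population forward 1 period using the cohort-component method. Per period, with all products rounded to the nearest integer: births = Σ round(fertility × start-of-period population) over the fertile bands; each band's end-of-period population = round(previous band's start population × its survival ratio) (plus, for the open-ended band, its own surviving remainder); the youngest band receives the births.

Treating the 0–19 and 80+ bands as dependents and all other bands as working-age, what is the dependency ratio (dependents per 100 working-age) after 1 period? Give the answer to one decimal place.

Period 1:
Births: 8600 × 0.535 = 4601 ; 15800 × 0.44 = 6952 → total 11553
20–39: 9100 × 0.947 = 8618
40–59: 8600 × 0.938 = 8067
60–79: 15800 × 0.934 = 14757
80+: 16400 × 0.936 + 5200 × 0.628 = 15350 + 3266 = 18616
End of period: [11553, 8618, 8067, 14757, 18616]
Dependents (band 0–19 + band 80+) = 11553 + 18616 = 30169; working-age = 31442; ratio = 30169/31442 × 100 = 96.0

96.0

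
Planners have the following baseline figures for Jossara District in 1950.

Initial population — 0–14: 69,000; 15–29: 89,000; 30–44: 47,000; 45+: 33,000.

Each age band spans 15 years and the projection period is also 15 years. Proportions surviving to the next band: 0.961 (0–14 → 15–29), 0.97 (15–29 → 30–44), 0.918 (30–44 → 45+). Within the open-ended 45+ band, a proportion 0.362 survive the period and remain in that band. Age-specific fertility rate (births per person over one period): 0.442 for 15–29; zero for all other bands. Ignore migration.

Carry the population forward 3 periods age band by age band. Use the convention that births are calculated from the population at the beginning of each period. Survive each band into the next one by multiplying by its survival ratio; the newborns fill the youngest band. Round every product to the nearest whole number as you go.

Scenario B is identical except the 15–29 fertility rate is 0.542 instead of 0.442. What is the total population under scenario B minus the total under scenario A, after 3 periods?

Period 1.
Births: 89000 × 0.442 = 39338
15–29: 69000 × 0.961 = 66309
30–44: 89000 × 0.97 = 86330
45+: 47000 × 0.918 + 33000 × 0.362 = 43146 + 11946 = 55092
Giving 39338 / 66309 / 86330 / 55092.
Period 2.
Births: 66309 × 0.442 = 29309
15–29: 39338 × 0.961 = 37804
30–44: 66309 × 0.97 = 64320
45+: 86330 × 0.918 + 55092 × 0.362 = 79251 + 19943 = 99194
Giving 29309 / 37804 / 64320 / 99194.
Period 3.
Births: 37804 × 0.442 = 16709
15–29: 29309 × 0.961 = 28166
30–44: 37804 × 0.97 = 36670
45+: 64320 × 0.918 + 99194 × 0.362 = 59046 + 35908 = 94954
Giving 16709 / 28166 / 36670 / 94954.
Scenario A total after 3 periods: 176499
Scenario B projection —
Period 1.
Births: 89000 × 0.542 = 48238
15–29: 69000 × 0.961 = 66309
30–44: 89000 × 0.97 = 86330
45+: 47000 × 0.918 + 33000 × 0.362 = 43146 + 11946 = 55092
Giving 48238 / 66309 / 86330 / 55092.
Period 2.
Births: 66309 × 0.542 = 35939
15–29: 48238 × 0.961 = 46357
30–44: 66309 × 0.97 = 64320
45+: 86330 × 0.918 + 55092 × 0.362 = 79251 + 19943 = 99194
Giving 35939 / 46357 / 64320 / 99194.
Period 3.
Births: 46357 × 0.542 = 25125
15–29: 35939 × 0.961 = 34537
30–44: 46357 × 0.97 = 44966
45+: 64320 × 0.918 + 99194 × 0.362 = 59046 + 35908 = 94954
Giving 25125 / 34537 / 44966 / 94954.
Scenario B total after 3 periods: 199582
Difference B − A = 199582 − 176499 = 23083

23083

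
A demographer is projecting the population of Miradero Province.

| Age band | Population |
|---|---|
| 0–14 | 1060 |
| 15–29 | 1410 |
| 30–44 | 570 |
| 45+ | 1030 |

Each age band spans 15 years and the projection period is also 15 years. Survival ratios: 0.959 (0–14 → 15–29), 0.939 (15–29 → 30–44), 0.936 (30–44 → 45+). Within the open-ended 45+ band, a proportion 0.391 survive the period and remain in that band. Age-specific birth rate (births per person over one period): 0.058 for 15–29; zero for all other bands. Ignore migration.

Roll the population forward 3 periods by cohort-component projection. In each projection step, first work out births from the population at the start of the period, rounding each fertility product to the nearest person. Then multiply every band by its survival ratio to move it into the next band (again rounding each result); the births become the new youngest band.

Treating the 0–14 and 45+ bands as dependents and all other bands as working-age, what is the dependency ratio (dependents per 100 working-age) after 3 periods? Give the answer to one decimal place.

1165.6

[period 1]
Births: 1410 × 0.058 = 82
15–29: 1060 × 0.959 = 1017
30–44: 1410 × 0.939 = 1324
45+: 570 × 0.936 + 1030 × 0.391 = 534 + 403 = 937
→ [82, 1017, 1324, 937]
[period 2]
Births: 1017 × 0.058 = 59
15–29: 82 × 0.959 = 79
30–44: 1017 × 0.939 = 955
45+: 1324 × 0.936 + 937 × 0.391 = 1239 + 366 = 1605
→ [59, 79, 955, 1605]
[period 3]
Births: 79 × 0.058 = 5
15–29: 59 × 0.959 = 57
30–44: 79 × 0.939 = 74
45+: 955 × 0.936 + 1605 × 0.391 = 894 + 628 = 1522
→ [5, 57, 74, 1522]
Dependents (band 0–14 + band 45+) = 5 + 1522 = 1527; working-age = 131; ratio = 1527/131 × 100 = 1165.6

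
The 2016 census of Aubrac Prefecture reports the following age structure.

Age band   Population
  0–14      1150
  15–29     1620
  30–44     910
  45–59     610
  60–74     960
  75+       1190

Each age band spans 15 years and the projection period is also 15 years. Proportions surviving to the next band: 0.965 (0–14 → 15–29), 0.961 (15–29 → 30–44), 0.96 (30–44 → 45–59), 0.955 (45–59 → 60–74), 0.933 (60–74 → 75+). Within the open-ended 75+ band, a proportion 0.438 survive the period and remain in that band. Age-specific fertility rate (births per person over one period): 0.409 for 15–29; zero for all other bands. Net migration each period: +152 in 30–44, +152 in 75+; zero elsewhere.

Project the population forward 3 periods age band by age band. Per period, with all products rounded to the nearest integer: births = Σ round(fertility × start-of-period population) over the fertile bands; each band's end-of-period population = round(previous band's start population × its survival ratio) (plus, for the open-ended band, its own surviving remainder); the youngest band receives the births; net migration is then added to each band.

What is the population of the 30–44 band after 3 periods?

767

Period 1.
Births: 1620 × 0.409 = 663
15–29: 1150 × 0.965 = 1110
30–44: 1620 × 0.961 = 1557
45–59: 910 × 0.96 = 874
60–74: 610 × 0.955 = 583
75+: 960 × 0.933 + 1190 × 0.438 = 896 + 521 = 1417
Net migration: 30–44 + 152 → 1709; 75+ + 152 → 1569
Population now: 0–14=663, 15–29=1110, 30–44=1709, 45–59=874, 60–74=583, 75+=1569
Period 2.
Births: 1110 × 0.409 = 454
15–29: 663 × 0.965 = 640
30–44: 1110 × 0.961 = 1067
45–59: 1709 × 0.96 = 1641
60–74: 874 × 0.955 = 835
75+: 583 × 0.933 + 1569 × 0.438 = 544 + 687 = 1231
Net migration: 30–44 + 152 → 1219; 75+ + 152 → 1383
Population now: 0–14=454, 15–29=640, 30–44=1219, 45–59=1641, 60–74=835, 75+=1383
Period 3.
Births: 640 × 0.409 = 262
15–29: 454 × 0.965 = 438
30–44: 640 × 0.961 = 615
45–59: 1219 × 0.96 = 1170
60–74: 1641 × 0.955 = 1567
75+: 835 × 0.933 + 1383 × 0.438 = 779 + 606 = 1385
Net migration: 30–44 + 152 → 767; 75+ + 152 → 1537
Population now: 0–14=262, 15–29=438, 30–44=767, 45–59=1170, 60–74=1567, 75+=1537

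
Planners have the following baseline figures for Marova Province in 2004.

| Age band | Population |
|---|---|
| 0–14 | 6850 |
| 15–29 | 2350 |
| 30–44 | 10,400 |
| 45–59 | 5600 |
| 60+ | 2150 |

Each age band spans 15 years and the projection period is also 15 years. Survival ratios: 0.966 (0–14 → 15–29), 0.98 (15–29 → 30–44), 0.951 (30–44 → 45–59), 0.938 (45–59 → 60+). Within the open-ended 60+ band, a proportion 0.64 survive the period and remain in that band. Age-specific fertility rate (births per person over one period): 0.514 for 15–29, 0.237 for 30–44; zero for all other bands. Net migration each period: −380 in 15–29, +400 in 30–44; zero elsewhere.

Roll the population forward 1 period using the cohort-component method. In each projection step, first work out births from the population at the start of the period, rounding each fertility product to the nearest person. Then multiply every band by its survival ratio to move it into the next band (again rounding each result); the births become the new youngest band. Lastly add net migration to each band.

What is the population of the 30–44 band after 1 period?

2703

Call the bands 1 to 5, youngest first.
Period 1:
Births: 2350 × 0.514 = 1208 ; 10400 × 0.237 = 2465 — total 3673
Band 2: 6850 × 0.966 = 6617
Band 3: 2350 × 0.98 = 2303
Band 4: 10400 × 0.951 = 9890
Band 5: 5600 × 0.938 + 2150 × 0.64 = 5253 + 1376 = 6629
Net migration: Band 2 − 380 → 6237; Band 3 + 400 → 2703
End of period: [3673, 6237, 2703, 9890, 6629]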